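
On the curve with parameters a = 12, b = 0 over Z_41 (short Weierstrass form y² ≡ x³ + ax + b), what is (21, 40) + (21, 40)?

(39, 3)

tangent at (21, 40): λ = (3·21² + 12)/(2·40) ≡ 23/39. 39⁻¹ ≡ 20 (mod 41), so λ ≡ 23·20 ≡ 9.
  x = λ² - 21 - 21 = 81 - 42 ≡ 39; y = λ·(21 - 39) - 40 ≡ 3. → (39, 3)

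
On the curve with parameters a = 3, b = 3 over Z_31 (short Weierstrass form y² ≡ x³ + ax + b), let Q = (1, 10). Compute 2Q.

tangent at (1, 10): λ = (3·1² + 3)/(2·10) ≡ 6/20. 20⁻¹ ≡ 14 (mod 31), so λ ≡ 6·14 ≡ 22.
  x = λ² - 1 - 1 = 484 - 2 ≡ 17; y = λ·(1 - 17) - 10 ≡ 10. → (17, 10)

(17, 10)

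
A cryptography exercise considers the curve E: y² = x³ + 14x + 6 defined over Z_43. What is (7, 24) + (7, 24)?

tangent at (7, 24): λ = (3·7² + 14)/(2·24) ≡ 32/5. 5⁻¹ ≡ 26 (mod 43), so λ ≡ 32·26 ≡ 15.
  x = λ² - 7 - 7 = 225 - 14 ≡ 39; y = λ·(7 - 39) - 24 ≡ 12. → (39, 12)

(39, 12)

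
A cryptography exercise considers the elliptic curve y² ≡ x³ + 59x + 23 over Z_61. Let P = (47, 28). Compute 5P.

(54, 11)

Repeated addition: build up to 5P.
2P: tangent at (47, 28): λ = (3·47² + 59)/(2·28) ≡ 37/56. 56⁻¹ ≡ 12 (mod 61), so λ ≡ 37·12 ≡ 17.
  x = λ² - 47 - 47 = 289 - 94 ≡ 12; y = λ·(47 - 12) - 28 ≡ 18. → (12, 18)
3P: (12, 18) + (47, 28). λ = (28 - 18)/(47 - 12) ≡ 10/35 mod 61. 35⁻¹ ≡ 7 (mod 61) since 35·7 = 245 ≡ 1, so λ ≡ 9.
  x = λ² - 12 - 47 = 81 - 59 ≡ 22; y = λ·(12 - 22) - 18 ≡ 14. → (22, 14)
4P: (22, 14) + (47, 28). λ = (28 - 14)/(47 - 22) ≡ 14/25 mod 61. 25⁻¹ ≡ 22 (mod 61), so λ ≡ 3.
  x = λ² - 22 - 47 = 9 - 69 ≡ 1; y = λ·(22 - 1) - 14 ≡ 49. → (1, 49)
5P: (1, 49) + (47, 28). λ = (28 - 49)/(47 - 1) ≡ 40/46 mod 61. 46⁻¹ ≡ 4 (mod 61) since 46·4 = 184 ≡ 1, so λ ≡ 38.
  x = λ² - 1 - 47 = 1444 - 48 ≡ 54; y = λ·(1 - 54) - 49 ≡ 11. → (54, 11)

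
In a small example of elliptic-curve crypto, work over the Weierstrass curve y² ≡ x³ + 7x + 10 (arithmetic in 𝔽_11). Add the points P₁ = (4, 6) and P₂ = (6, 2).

(4, 6) + (6, 2). λ = (2 - 6)/(6 - 4) ≡ 7/2 mod 11. 2⁻¹ ≡ 6 (mod 11), so λ ≡ 9.
  x = λ² - 4 - 6 = 81 - 10 ≡ 5; y = λ·(4 - 5) - 6 ≡ 7. → (5, 7)

(5, 7)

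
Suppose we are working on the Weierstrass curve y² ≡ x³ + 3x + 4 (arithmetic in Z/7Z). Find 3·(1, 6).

Write G = (1, 6).
Repeated addition: build up to 3G.
2G: tangent at (1, 6): λ = (3·1² + 3)/(2·6) ≡ 6/5. 5⁻¹ ≡ 3 (mod 7), so λ ≡ 6·3 ≡ 4.
  x = λ² - 1 - 1 = 16 - 2 ≡ 0; y = λ·(1 - 0) - 6 ≡ 5. → (0, 5)
3G: (0, 5) + (1, 6). λ = (6 - 5)/(1 - 0) ≡ 1/1 mod 7. 1⁻¹ ≡ 1 (mod 7), so λ ≡ 1.
  x = λ² - 0 - 1 = 1 - 1 ≡ 0; y = λ·(0 - 0) - 5 ≡ 2. → (0, 2)

(0, 2)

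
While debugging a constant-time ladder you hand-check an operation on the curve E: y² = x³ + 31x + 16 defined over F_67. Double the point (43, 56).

tangent at (43, 56): λ = (3·43² + 31)/(2·56) ≡ 17/45. 45⁻¹ ≡ 3 (mod 67), so λ ≡ 17·3 ≡ 51.
  x = λ² - 43 - 43 = 2601 - 86 ≡ 36; y = λ·(43 - 36) - 56 ≡ 33. → (36, 33)

(36, 33)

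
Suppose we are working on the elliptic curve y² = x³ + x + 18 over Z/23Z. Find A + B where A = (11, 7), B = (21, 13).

(11, 7) + (21, 13). λ = (13 - 7)/(21 - 11) ≡ 6/10 mod 23. 10⁻¹ ≡ 7 (mod 23), so λ ≡ 19.
  x = λ² - 11 - 21 = 361 - 32 ≡ 7; y = λ·(11 - 7) - 7 ≡ 0. → (7, 0)

(7, 0)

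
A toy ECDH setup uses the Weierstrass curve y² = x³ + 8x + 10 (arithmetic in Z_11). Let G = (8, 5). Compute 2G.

(10, 10)

tangent at (8, 5): λ = (3·8² + 8)/(2·5) ≡ 2/10. 10⁻¹ ≡ 10 (mod 11), so λ ≡ 2·10 ≡ 9.
  x = λ² - 8 - 8 = 81 - 16 ≡ 10; y = λ·(8 - 10) - 5 ≡ 10. → (10, 10)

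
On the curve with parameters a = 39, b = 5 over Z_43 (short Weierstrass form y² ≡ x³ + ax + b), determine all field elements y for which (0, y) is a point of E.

x³ + 39x + 5 = 5 ≡ 5 (mod 43).
5 is a non-residue mod 43; no y exists.

none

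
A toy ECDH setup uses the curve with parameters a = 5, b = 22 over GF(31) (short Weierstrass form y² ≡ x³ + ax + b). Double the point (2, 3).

(29, 29)

tangent at (2, 3): λ = (3·2² + 5)/(2·3) ≡ 17/6. 6⁻¹ ≡ 26 (mod 31), so λ ≡ 17·26 ≡ 8.
  x = λ² - 2 - 2 = 64 - 4 ≡ 29; y = λ·(2 - 29) - 3 ≡ 29. → (29, 29)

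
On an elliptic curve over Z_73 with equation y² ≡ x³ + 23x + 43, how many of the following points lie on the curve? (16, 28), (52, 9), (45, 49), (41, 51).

3

(16, 28): 28² ≡ 54, rhs ≡ 54 → on.
(52, 9): 9² ≡ 8, rhs ≡ 8 → on.
(45, 49): 49² ≡ 65, rhs ≡ 4 → off.
(41, 51): 51² ≡ 46, rhs ≡ 46 → on.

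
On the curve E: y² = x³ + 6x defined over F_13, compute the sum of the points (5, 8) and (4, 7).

(5, 8) + (4, 7). λ = (7 - 8)/(4 - 5) ≡ 12/12 mod 13. 12⁻¹ ≡ 12 (mod 13) since 12·12 = 144 ≡ 1, so λ ≡ 1.
  x = λ² - 5 - 4 = 1 - 9 ≡ 5; y = λ·(5 - 5) - 8 ≡ 5. → (5, 5)

(5, 5)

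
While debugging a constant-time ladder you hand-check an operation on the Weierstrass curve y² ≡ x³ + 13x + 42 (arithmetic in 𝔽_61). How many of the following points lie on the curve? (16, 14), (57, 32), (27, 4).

(16, 14): 14² ≡ 13, rhs ≡ 15 → off.
(57, 32): 32² ≡ 48, rhs ≡ 48 → on.
(27, 4): 4² ≡ 16, rhs ≡ 7 → off.

1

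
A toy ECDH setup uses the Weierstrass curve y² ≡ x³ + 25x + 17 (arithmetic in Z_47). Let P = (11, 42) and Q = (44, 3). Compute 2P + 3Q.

First 2P:
Repeated addition: build up to 2P.
2P: tangent at (11, 42): λ = (3·11² + 25)/(2·42) ≡ 12/37. 37⁻¹ ≡ 14 (mod 47), so λ ≡ 12·14 ≡ 27.
  x = λ² - 11 - 11 = 729 - 22 ≡ 2; y = λ·(11 - 2) - 42 ≡ 13. → (2, 13)
2P = (2, 13).
Next 3Q:
Repeated addition: build up to 3Q.
2Q: tangent at (44, 3): λ = (3·44² + 25)/(2·3) ≡ 5/6. 6⁻¹ ≡ 8 (mod 47) since 6·8 = 48 ≡ 1, so λ ≡ 5·8 ≡ 40.
  x = λ² - 44 - 44 = 1600 - 88 ≡ 8; y = λ·(44 - 8) - 3 ≡ 27. → (8, 27)
3Q: (8, 27) + (44, 3). λ = (3 - 27)/(44 - 8) ≡ 23/36 mod 47. 36⁻¹ ≡ 17 (mod 47) since 36·17 = 612 ≡ 1, so λ ≡ 15.
  x = λ² - 8 - 44 = 225 - 52 ≡ 32; y = λ·(8 - 32) - 27 ≡ 36. → (32, 36)
3Q = (32, 36).
Finally 2P + 3Q:
(2, 13) + (32, 36). λ = (36 - 13)/(32 - 2) ≡ 23/30 mod 47. 30⁻¹ ≡ 11 (mod 47), so λ ≡ 18.
  x = λ² - 2 - 32 = 324 - 34 ≡ 8; y = λ·(2 - 8) - 13 ≡ 20. → (8, 20)

(8, 20)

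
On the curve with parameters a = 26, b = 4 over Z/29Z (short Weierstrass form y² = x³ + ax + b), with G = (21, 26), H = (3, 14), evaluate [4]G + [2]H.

First 4G:
Double-and-add on 4 = (100)₂. Start with G = (21, 26) for the leading 1-bit.
double: tangent at (21, 26): λ = (3·21² + 26)/(2·26) ≡ 15/23. 23⁻¹ ≡ 24 (mod 29), so λ ≡ 15·24 ≡ 12.
  x = λ² - 21 - 21 = 144 - 42 ≡ 15; y = λ·(21 - 15) - 26 ≡ 17. → (15, 17)
double: tangent at (15, 17): λ = (3·15² + 26)/(2·17) ≡ 5/5. 5⁻¹ ≡ 6 (mod 29), so λ ≡ 5·6 ≡ 1.
  x = λ² - 15 - 15 = 1 - 30 ≡ 0; y = λ·(15 - 0) - 17 ≡ 27. → (0, 27)
4G = (0, 27).
Next 2H:
Repeated addition: build up to 2H.
2H: tangent at (3, 14): λ = (3·3² + 26)/(2·14) ≡ 24/28. 28⁻¹ ≡ 28 (mod 29) since 28·28 = 784 ≡ 1, so λ ≡ 24·28 ≡ 5.
  x = λ² - 3 - 3 = 25 - 6 ≡ 19; y = λ·(3 - 19) - 14 ≡ 22. → (19, 22)
2H = (19, 22).
Finally 4G + 2H:
(0, 27) + (19, 22). λ = (22 - 27)/(19 - 0) ≡ 24/19 mod 29. 19⁻¹ ≡ 26 (mod 29) since 19·26 = 494 ≡ 1, so λ ≡ 15.
  x = λ² - 0 - 19 = 225 - 19 ≡ 3; y = λ·(0 - 3) - 27 ≡ 15. → (3, 15)

(3, 15)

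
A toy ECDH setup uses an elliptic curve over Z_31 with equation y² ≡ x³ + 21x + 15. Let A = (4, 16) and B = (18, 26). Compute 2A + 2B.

First 2A:
Repeated addition: build up to 2A.
2A: tangent at (4, 16): λ = (3·4² + 21)/(2·16) ≡ 7/1. 1⁻¹ ≡ 1 (mod 31), so λ ≡ 7·1 ≡ 7.
  x = λ² - 4 - 4 = 49 - 8 ≡ 10; y = λ·(4 - 10) - 16 ≡ 4. → (10, 4)
2A = (10, 4).
Next 2B:
Repeated addition: build up to 2B.
2B: tangent at (18, 26): λ = (3·18² + 21)/(2·26) ≡ 1/21. 21⁻¹ ≡ 3 (mod 31), so λ ≡ 1·3 ≡ 3.
  x = λ² - 18 - 18 = 9 - 36 ≡ 4; y = λ·(18 - 4) - 26 ≡ 16. → (4, 16)
2B = (4, 16).
Finally 2A + 2B:
(10, 4) + (4, 16). λ = (16 - 4)/(4 - 10) ≡ 12/25 mod 31. 25⁻¹ ≡ 5 (mod 31), so λ ≡ 29.
  x = λ² - 10 - 4 = 841 - 14 ≡ 21; y = λ·(10 - 21) - 4 ≡ 18. → (21, 18)

(21, 18)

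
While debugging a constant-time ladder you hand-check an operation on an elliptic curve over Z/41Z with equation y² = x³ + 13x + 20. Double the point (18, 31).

tangent at (18, 31): λ = (3·18² + 13)/(2·31) ≡ 1/21. 21⁻¹ ≡ 2 (mod 41) since 21·2 = 42 ≡ 1, so λ ≡ 1·2 ≡ 2.
  x = λ² - 18 - 18 = 4 - 36 ≡ 9; y = λ·(18 - 9) - 31 ≡ 28. → (9, 28)

(9, 28)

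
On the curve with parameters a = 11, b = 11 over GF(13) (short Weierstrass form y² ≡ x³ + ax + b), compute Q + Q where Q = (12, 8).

(5, 3)

tangent at (12, 8): λ = (3·12² + 11)/(2·8) ≡ 1/3. 3⁻¹ ≡ 9 (mod 13) since 3·9 = 27 ≡ 1, so λ ≡ 1·9 ≡ 9.
  x = λ² - 12 - 12 = 81 - 24 ≡ 5; y = λ·(12 - 5) - 8 ≡ 3. → (5, 3)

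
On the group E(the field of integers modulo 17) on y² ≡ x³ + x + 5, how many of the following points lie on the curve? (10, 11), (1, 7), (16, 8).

0

(10, 11): 11² ≡ 2, rhs ≡ 12 → off.
(1, 7): 7² ≡ 15, rhs ≡ 7 → off.
(16, 8): 8² ≡ 13, rhs ≡ 3 → off.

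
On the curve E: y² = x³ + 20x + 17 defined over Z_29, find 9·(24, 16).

Write Q = (24, 16).
Double-and-add on 9 = (1001)₂. Start with Q = (24, 16) for the leading 1-bit.
double: tangent at (24, 16): λ = (3·24² + 20)/(2·16) ≡ 8/3. 3⁻¹ ≡ 10 (mod 29), so λ ≡ 8·10 ≡ 22.
  x = λ² - 24 - 24 = 484 - 48 ≡ 1; y = λ·(24 - 1) - 16 ≡ 26. → (1, 26)
double: tangent at (1, 26): λ = (3·1² + 20)/(2·26) ≡ 23/23. 23⁻¹ ≡ 24 (mod 29) since 23·24 = 552 ≡ 1, so λ ≡ 23·24 ≡ 1.
  x = λ² - 1 - 1 = 1 - 2 ≡ 28; y = λ·(1 - 28) - 26 ≡ 5. → (28, 5)
double: tangent at (28, 5): λ = (3·28² + 20)/(2·5) ≡ 23/10. 10⁻¹ ≡ 3 (mod 29) since 10·3 = 30 ≡ 1, so λ ≡ 23·3 ≡ 11.
  x = λ² - 28 - 28 = 121 - 56 ≡ 7; y = λ·(28 - 7) - 5 ≡ 23. → (7, 23)
add Q: (7, 23) + (24, 16). λ = (16 - 23)/(24 - 7) ≡ 22/17 mod 29. 17⁻¹ ≡ 12 (mod 29), so λ ≡ 3.
  x = λ² - 7 - 24 = 9 - 31 ≡ 7; y = λ·(7 - 7) - 23 ≡ 6. → (7, 6)

(7, 6)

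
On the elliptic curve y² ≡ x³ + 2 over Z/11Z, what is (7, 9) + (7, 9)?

tangent at (7, 9): λ = (3·7² + 0)/(2·9) ≡ 4/7. 7⁻¹ ≡ 8 (mod 11) since 7·8 = 56 ≡ 1, so λ ≡ 4·8 ≡ 10.
  x = λ² - 7 - 7 = 100 - 14 ≡ 9; y = λ·(7 - 9) - 9 ≡ 4. → (9, 4)

(9, 4)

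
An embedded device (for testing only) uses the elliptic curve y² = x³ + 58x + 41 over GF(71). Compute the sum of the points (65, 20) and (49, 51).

(65, 20) + (49, 51). λ = (51 - 20)/(49 - 65) ≡ 31/55 mod 71. 55⁻¹ ≡ 31 (mod 71), so λ ≡ 38.
  x = λ² - 65 - 49 = 1444 - 114 ≡ 52; y = λ·(65 - 52) - 20 ≡ 48. → (52, 48)

(52, 48)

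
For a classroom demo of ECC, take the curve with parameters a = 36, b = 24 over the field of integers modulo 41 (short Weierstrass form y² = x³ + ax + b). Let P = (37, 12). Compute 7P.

(8, 39)

Repeated addition: build up to 7P.
2P: tangent at (37, 12): λ = (3·37² + 36)/(2·12) ≡ 2/24. 24⁻¹ ≡ 12 (mod 41), so λ ≡ 2·12 ≡ 24.
  x = λ² - 37 - 37 = 576 - 74 ≡ 10; y = λ·(37 - 10) - 12 ≡ 21. → (10, 21)
3P: (10, 21) + (37, 12). λ = (12 - 21)/(37 - 10) ≡ 32/27 mod 41. 27⁻¹ ≡ 38 (mod 41), so λ ≡ 27.
  x = λ² - 10 - 37 = 729 - 47 ≡ 26; y = λ·(10 - 26) - 21 ≡ 39. → (26, 39)
4P: (26, 39) + (37, 12). λ = (12 - 39)/(37 - 26) ≡ 14/11 mod 41. 11⁻¹ ≡ 15 (mod 41), so λ ≡ 5.
  x = λ² - 26 - 37 = 25 - 63 ≡ 3; y = λ·(26 - 3) - 39 ≡ 35. → (3, 35)
5P: (3, 35) + (37, 12). λ = (12 - 35)/(37 - 3) ≡ 18/34 mod 41. 34⁻¹ ≡ 35 (mod 41), so λ ≡ 15.
  x = λ² - 3 - 37 = 225 - 40 ≡ 21; y = λ·(3 - 21) - 35 ≡ 23. → (21, 23)
6P: (21, 23) + (37, 12). λ = (12 - 23)/(37 - 21) ≡ 30/16 mod 41. 16⁻¹ ≡ 18 (mod 41), so λ ≡ 7.
  x = λ² - 21 - 37 = 49 - 58 ≡ 32; y = λ·(21 - 32) - 23 ≡ 23. → (32, 23)
7P: (32, 23) + (37, 12). λ = (12 - 23)/(37 - 32) ≡ 30/5 mod 41. 5⁻¹ ≡ 33 (mod 41) since 5·33 = 165 ≡ 1, so λ ≡ 6.
  x = λ² - 32 - 37 = 36 - 69 ≡ 8; y = λ·(32 - 8) - 23 ≡ 39. → (8, 39)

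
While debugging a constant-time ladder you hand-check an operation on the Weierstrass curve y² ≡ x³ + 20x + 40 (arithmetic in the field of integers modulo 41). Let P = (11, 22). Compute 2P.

tangent at (11, 22): λ = (3·11² + 20)/(2·22) ≡ 14/3. 3⁻¹ ≡ 14 (mod 41), so λ ≡ 14·14 ≡ 32.
  x = λ² - 11 - 11 = 1024 - 22 ≡ 18; y = λ·(11 - 18) - 22 ≡ 0. → (18, 0)

(18, 0)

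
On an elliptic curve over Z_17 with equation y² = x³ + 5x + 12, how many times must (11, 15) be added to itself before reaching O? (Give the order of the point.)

7

2P: tangent at (11, 15): λ = (3·11² + 5)/(2·15) ≡ 11/13. 13⁻¹ ≡ 4 (mod 17), so λ ≡ 11·4 ≡ 10.
  x = λ² - 11 - 11 = 100 - 22 ≡ 10; y = λ·(11 - 10) - 15 ≡ 12. → (10, 12)
3P: (10, 12) + (11, 15). λ = (15 - 12)/(11 - 10) ≡ 3/1 mod 17. 1⁻¹ ≡ 1 (mod 17), so λ ≡ 3.
  x = λ² - 10 - 11 = 9 - 21 ≡ 5; y = λ·(10 - 5) - 12 ≡ 3. → (5, 3)
4P: (5, 3) + (11, 15). λ = (15 - 3)/(11 - 5) ≡ 12/6 mod 17. 6⁻¹ ≡ 3 (mod 17) since 6·3 = 18 ≡ 1, so λ ≡ 2.
  x = λ² - 5 - 11 = 4 - 16 ≡ 5; y = λ·(5 - 5) - 3 ≡ 14. → (5, 14)
5P: (5, 14) + (11, 15). λ = (15 - 14)/(11 - 5) ≡ 1/6 mod 17. 6⁻¹ ≡ 3 (mod 17) since 6·3 = 18 ≡ 1, so λ ≡ 3.
  x = λ² - 5 - 11 = 9 - 16 ≡ 10; y = λ·(5 - 10) - 14 ≡ 5. → (10, 5)
6P: (10, 5) + (11, 15). λ = (15 - 5)/(11 - 10) ≡ 10/1 mod 17. 1⁻¹ ≡ 1 (mod 17), so λ ≡ 10.
  x = λ² - 10 - 11 = 100 - 21 ≡ 11; y = λ·(10 - 11) - 5 ≡ 2. → (11, 2)
7P: (11, 2) + (11, 15): same x and y₁ ≡ -y₂, so the sum is O.
7P = O, so the order is 7.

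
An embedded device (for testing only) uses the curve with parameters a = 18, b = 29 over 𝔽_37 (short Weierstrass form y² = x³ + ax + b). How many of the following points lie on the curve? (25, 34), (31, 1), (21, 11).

2

(25, 34): 34² ≡ 9, rhs ≡ 9 → on.
(31, 1): 1² ≡ 1, rhs ≡ 1 → on.
(21, 11): 11² ≡ 10, rhs ≡ 11 → off.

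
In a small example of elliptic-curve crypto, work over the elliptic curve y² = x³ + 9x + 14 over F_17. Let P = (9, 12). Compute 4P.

Repeated addition: build up to 4P.
2P: tangent at (9, 12): λ = (3·9² + 9)/(2·12) ≡ 14/7. 7⁻¹ ≡ 5 (mod 17) since 7·5 = 35 ≡ 1, so λ ≡ 14·5 ≡ 2.
  x = λ² - 9 - 9 = 4 - 18 ≡ 3; y = λ·(9 - 3) - 12 ≡ 0. → (3, 0)
3P: (3, 0) + (9, 12). λ = (12 - 0)/(9 - 3) ≡ 12/6 mod 17. 6⁻¹ ≡ 3 (mod 17) since 6·3 = 18 ≡ 1, so λ ≡ 2.
  x = λ² - 3 - 9 = 4 - 12 ≡ 9; y = λ·(3 - 9) - 0 ≡ 5. → (9, 5)
4P: (9, 5) + (9, 12): same x and y₁ ≡ -y₂, so the sum is 𝒪.

O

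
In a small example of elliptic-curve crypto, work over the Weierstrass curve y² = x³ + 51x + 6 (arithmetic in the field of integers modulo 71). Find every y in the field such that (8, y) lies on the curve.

28, 43

x³ + 51x + 6 = 926 ≡ 3 (mod 71).
Square roots of 3 mod 71: 28 and 43 (since 28² = 784 ≡ 3).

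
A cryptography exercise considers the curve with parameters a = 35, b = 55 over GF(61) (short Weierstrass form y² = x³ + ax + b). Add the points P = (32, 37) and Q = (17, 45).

(60, 43)

(32, 37) + (17, 45). λ = (45 - 37)/(17 - 32) ≡ 8/46 mod 61. 46⁻¹ ≡ 4 (mod 61), so λ ≡ 32.
  x = λ² - 32 - 17 = 1024 - 49 ≡ 60; y = λ·(32 - 60) - 37 ≡ 43. → (60, 43)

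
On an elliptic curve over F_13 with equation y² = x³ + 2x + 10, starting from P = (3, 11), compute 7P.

(3, 11)

Repeated addition: build up to 7P.
2P: tangent at (3, 11): λ = (3·3² + 2)/(2·11) ≡ 3/9. 9⁻¹ ≡ 3 (mod 13) since 9·3 = 27 ≡ 1, so λ ≡ 3·3 ≡ 9.
  x = λ² - 3 - 3 = 81 - 6 ≡ 10; y = λ·(3 - 10) - 11 ≡ 4. → (10, 4)
3P: (10, 4) + (3, 11). λ = (11 - 4)/(3 - 10) ≡ 7/6 mod 13. 6⁻¹ ≡ 11 (mod 13) since 6·11 = 66 ≡ 1, so λ ≡ 12.
  x = λ² - 10 - 3 = 144 - 13 ≡ 1; y = λ·(10 - 1) - 4 ≡ 0. → (1, 0)
4P: (1, 0) + (3, 11). λ = (11 - 0)/(3 - 1) ≡ 11/2 mod 13. 2⁻¹ ≡ 7 (mod 13), so λ ≡ 12.
  x = λ² - 1 - 3 = 144 - 4 ≡ 10; y = λ·(1 - 10) - 0 ≡ 9. → (10, 9)
5P: (10, 9) + (3, 11). λ = (11 - 9)/(3 - 10) ≡ 2/6 mod 13. 6⁻¹ ≡ 11 (mod 13), so λ ≡ 9.
  x = λ² - 10 - 3 = 81 - 13 ≡ 3; y = λ·(10 - 3) - 9 ≡ 2. → (3, 2)
6P: (3, 2) + (3, 11): same x and y₁ ≡ -y₂, so the sum is the point at infinity.
7P: the point at infinity + (3, 11) = (3, 11) (identity).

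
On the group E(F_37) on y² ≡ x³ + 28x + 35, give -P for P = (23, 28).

(23, 9)

-(23, 28) = (23, -28 mod 37) = (23, 9).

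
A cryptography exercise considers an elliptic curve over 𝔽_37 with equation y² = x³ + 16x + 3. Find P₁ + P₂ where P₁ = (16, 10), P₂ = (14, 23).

(16, 10) + (14, 23). λ = (23 - 10)/(14 - 16) ≡ 13/35 mod 37. 35⁻¹ ≡ 18 (mod 37), so λ ≡ 12.
  x = λ² - 16 - 14 = 144 - 30 ≡ 3; y = λ·(16 - 3) - 10 ≡ 35. → (3, 35)

(3, 35)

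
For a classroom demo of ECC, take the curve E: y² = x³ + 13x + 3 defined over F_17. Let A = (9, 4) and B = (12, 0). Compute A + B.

(11, 10)

(9, 4) + (12, 0). λ = (0 - 4)/(12 - 9) ≡ 13/3 mod 17. 3⁻¹ ≡ 6 (mod 17) since 3·6 = 18 ≡ 1, so λ ≡ 10.
  x = λ² - 9 - 12 = 100 - 21 ≡ 11; y = λ·(9 - 11) - 4 ≡ 10. → (11, 10)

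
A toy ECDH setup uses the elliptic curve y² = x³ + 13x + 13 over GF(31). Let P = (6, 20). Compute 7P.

Repeated addition: build up to 7P.
2P: tangent at (6, 20): λ = (3·6² + 13)/(2·20) ≡ 28/9. 9⁻¹ ≡ 7 (mod 31), so λ ≡ 28·7 ≡ 10.
  x = λ² - 6 - 6 = 100 - 12 ≡ 26; y = λ·(6 - 26) - 20 ≡ 28. → (26, 28)
3P: (26, 28) + (6, 20). λ = (20 - 28)/(6 - 26) ≡ 23/11 mod 31. 11⁻¹ ≡ 17 (mod 31), so λ ≡ 19.
  x = λ² - 26 - 6 = 361 - 32 ≡ 19; y = λ·(26 - 19) - 28 ≡ 12. → (19, 12)
4P: (19, 12) + (6, 20). λ = (20 - 12)/(6 - 19) ≡ 8/18 mod 31. 18⁻¹ ≡ 19 (mod 31) since 18·19 = 342 ≡ 1, so λ ≡ 28.
  x = λ² - 19 - 6 = 784 - 25 ≡ 15; y = λ·(19 - 15) - 12 ≡ 7. → (15, 7)
5P: (15, 7) + (6, 20). λ = (20 - 7)/(6 - 15) ≡ 13/22 mod 31. 22⁻¹ ≡ 24 (mod 31), so λ ≡ 2.
  x = λ² - 15 - 6 = 4 - 21 ≡ 14; y = λ·(15 - 14) - 7 ≡ 26. → (14, 26)
6P: (14, 26) + (6, 20). λ = (20 - 26)/(6 - 14) ≡ 25/23 mod 31. 23⁻¹ ≡ 27 (mod 31), so λ ≡ 24.
  x = λ² - 14 - 6 = 576 - 20 ≡ 29; y = λ·(14 - 29) - 26 ≡ 17. → (29, 17)
7P: (29, 17) + (6, 20). λ = (20 - 17)/(6 - 29) ≡ 3/8 mod 31. 8⁻¹ ≡ 4 (mod 31), so λ ≡ 12.
  x = λ² - 29 - 6 = 144 - 35 ≡ 16; y = λ·(29 - 16) - 17 ≡ 15. → (16, 15)

(16, 15)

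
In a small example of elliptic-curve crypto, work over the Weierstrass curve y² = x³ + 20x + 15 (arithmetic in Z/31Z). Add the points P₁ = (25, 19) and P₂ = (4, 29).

(25, 19) + (4, 29). λ = (29 - 19)/(4 - 25) ≡ 10/10 mod 31. 10⁻¹ ≡ 28 (mod 31) since 10·28 = 280 ≡ 1, so λ ≡ 1.
  x = λ² - 25 - 4 = 1 - 29 ≡ 3; y = λ·(25 - 3) - 19 ≡ 3. → (3, 3)

(3, 3)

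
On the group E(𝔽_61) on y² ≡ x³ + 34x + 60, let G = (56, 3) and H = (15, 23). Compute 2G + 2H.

First 2G:
Repeated addition: build up to 2G.
2G: tangent at (56, 3): λ = (3·56² + 34)/(2·3) ≡ 48/6. 6⁻¹ ≡ 51 (mod 61) since 6·51 = 306 ≡ 1, so λ ≡ 48·51 ≡ 8.
  x = λ² - 56 - 56 = 64 - 112 ≡ 13; y = λ·(56 - 13) - 3 ≡ 36. → (13, 36)
2G = (13, 36).
Next 2H:
Repeated addition: build up to 2H.
2H: tangent at (15, 23): λ = (3·15² + 34)/(2·23) ≡ 38/46. 46⁻¹ ≡ 4 (mod 61), so λ ≡ 38·4 ≡ 30.
  x = λ² - 15 - 15 = 900 - 30 ≡ 16; y = λ·(15 - 16) - 23 ≡ 8. → (16, 8)
2H = (16, 8).
Finally 2G + 2H:
(13, 36) + (16, 8). λ = (8 - 36)/(16 - 13) ≡ 33/3 mod 61. 3⁻¹ ≡ 41 (mod 61) since 3·41 = 123 ≡ 1, so λ ≡ 11.
  x = λ² - 13 - 16 = 121 - 29 ≡ 31; y = λ·(13 - 31) - 36 ≡ 10. → (31, 10)

(31, 10)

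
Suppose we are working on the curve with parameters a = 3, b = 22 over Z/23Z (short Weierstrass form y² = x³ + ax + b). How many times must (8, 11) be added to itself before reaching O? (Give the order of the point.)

2P: tangent at (8, 11): λ = (3·8² + 3)/(2·11) ≡ 11/22. 22⁻¹ ≡ 22 (mod 23) since 22·22 = 484 ≡ 1, so λ ≡ 11·22 ≡ 12.
  x = λ² - 8 - 8 = 144 - 16 ≡ 13; y = λ·(8 - 13) - 11 ≡ 21. → (13, 21)
3P: (13, 21) + (8, 11). λ = (11 - 21)/(8 - 13) ≡ 13/18 mod 23. 18⁻¹ ≡ 9 (mod 23) since 18·9 = 162 ≡ 1, so λ ≡ 2.
  x = λ² - 13 - 8 = 4 - 21 ≡ 6; y = λ·(13 - 6) - 21 ≡ 16. → (6, 16)
4P: (6, 16) + (8, 11). λ = (11 - 16)/(8 - 6) ≡ 18/2 mod 23. 2⁻¹ ≡ 12 (mod 23) since 2·12 = 24 ≡ 1, so λ ≡ 9.
  x = λ² - 6 - 8 = 81 - 14 ≡ 21; y = λ·(6 - 21) - 16 ≡ 10. → (21, 10)
5P: (21, 10) + (8, 11). λ = (11 - 10)/(8 - 21) ≡ 1/10 mod 23. 10⁻¹ ≡ 7 (mod 23), so λ ≡ 7.
  x = λ² - 21 - 8 = 49 - 29 ≡ 20; y = λ·(21 - 20) - 10 ≡ 20. → (20, 20)
6P: (20, 20) + (8, 11). λ = (11 - 20)/(8 - 20) ≡ 14/11 mod 23. 11⁻¹ ≡ 21 (mod 23) since 11·21 = 231 ≡ 1, so λ ≡ 18.
  x = λ² - 20 - 8 = 324 - 28 ≡ 20; y = λ·(20 - 20) - 20 ≡ 3. → (20, 3)
7P: (20, 3) + (8, 11). λ = (11 - 3)/(8 - 20) ≡ 8/11 mod 23. 11⁻¹ ≡ 21 (mod 23), so λ ≡ 7.
  x = λ² - 20 - 8 = 49 - 28 ≡ 21; y = λ·(20 - 21) - 3 ≡ 13. → (21, 13)
8P: (21, 13) + (8, 11). λ = (11 - 13)/(8 - 21) ≡ 21/10 mod 23. 10⁻¹ ≡ 7 (mod 23), so λ ≡ 9.
  x = λ² - 21 - 8 = 81 - 29 ≡ 6; y = λ·(21 - 6) - 13 ≡ 7. → (6, 7)
9P: (6, 7) + (8, 11). λ = (11 - 7)/(8 - 6) ≡ 4/2 mod 23. 2⁻¹ ≡ 12 (mod 23) since 2·12 = 24 ≡ 1, so λ ≡ 2.
  x = λ² - 6 - 8 = 4 - 14 ≡ 13; y = λ·(6 - 13) - 7 ≡ 2. → (13, 2)
10P: (13, 2) + (8, 11). λ = (11 - 2)/(8 - 13) ≡ 9/18 mod 23. 18⁻¹ ≡ 9 (mod 23), so λ ≡ 12.
  x = λ² - 13 - 8 = 144 - 21 ≡ 8; y = λ·(13 - 8) - 2 ≡ 12. → (8, 12)
11P: (8, 12) + (8, 11): same x and y₁ ≡ -y₂, so the sum is O.
11P = O, so the order is 11.

11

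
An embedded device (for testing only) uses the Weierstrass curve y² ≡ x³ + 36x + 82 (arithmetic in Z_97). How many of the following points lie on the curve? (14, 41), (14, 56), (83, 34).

2

(14, 41): 41² ≡ 32, rhs ≡ 32 → on.
(14, 56): 56² ≡ 32, rhs ≡ 32 → on.
(83, 34): 34² ≡ 89, rhs ≡ 35 → off.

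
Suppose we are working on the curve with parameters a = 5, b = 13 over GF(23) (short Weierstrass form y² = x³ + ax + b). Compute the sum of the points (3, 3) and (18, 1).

(15, 17)

(3, 3) + (18, 1). λ = (1 - 3)/(18 - 3) ≡ 21/15 mod 23. 15⁻¹ ≡ 20 (mod 23), so λ ≡ 6.
  x = λ² - 3 - 18 = 36 - 21 ≡ 15; y = λ·(3 - 15) - 3 ≡ 17. → (15, 17)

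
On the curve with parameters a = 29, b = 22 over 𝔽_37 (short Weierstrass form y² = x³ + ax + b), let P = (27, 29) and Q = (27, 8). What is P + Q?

The two points share x = 27 and their y-coordinates satisfy 29 + 8 ≡ 0 (mod 37), so they are inverses. Their sum is O.

O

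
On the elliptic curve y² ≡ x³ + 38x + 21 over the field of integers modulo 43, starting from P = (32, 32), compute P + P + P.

O

Repeated addition: build up to 3P.
2P: tangent at (32, 32): λ = (3·32² + 38)/(2·32) ≡ 14/21. 21⁻¹ ≡ 41 (mod 43), so λ ≡ 14·41 ≡ 15.
  x = λ² - 32 - 32 = 225 - 64 ≡ 32; y = λ·(32 - 32) - 32 ≡ 11. → (32, 11)
3P: (32, 11) + (32, 32): same x and y₁ ≡ -y₂, so the sum is the point at infinity.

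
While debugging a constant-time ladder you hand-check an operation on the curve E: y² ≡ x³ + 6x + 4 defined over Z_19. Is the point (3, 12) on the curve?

y² = 12² ≡ 11; x³ + 6x + 4 = 49 ≡ 11 (mod 19). 11 = 11.

yes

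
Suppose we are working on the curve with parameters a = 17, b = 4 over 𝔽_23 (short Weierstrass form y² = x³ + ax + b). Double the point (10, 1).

tangent at (10, 1): λ = (3·10² + 17)/(2·1) ≡ 18/2. 2⁻¹ ≡ 12 (mod 23) since 2·12 = 24 ≡ 1, so λ ≡ 18·12 ≡ 9.
  x = λ² - 10 - 10 = 81 - 20 ≡ 15; y = λ·(10 - 15) - 1 ≡ 0. → (15, 0)

(15, 0)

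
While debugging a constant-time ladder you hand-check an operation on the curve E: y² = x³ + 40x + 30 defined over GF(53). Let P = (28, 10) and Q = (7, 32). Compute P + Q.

(34, 19)

(28, 10) + (7, 32). λ = (32 - 10)/(7 - 28) ≡ 22/32 mod 53. 32⁻¹ ≡ 5 (mod 53), so λ ≡ 4.
  x = λ² - 28 - 7 = 16 - 35 ≡ 34; y = λ·(28 - 34) - 10 ≡ 19. → (34, 19)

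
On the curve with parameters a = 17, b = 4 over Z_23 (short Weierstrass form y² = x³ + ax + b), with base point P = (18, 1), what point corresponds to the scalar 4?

Double-and-add on 4 = (100)₂. Start with P = (18, 1) for the leading 1-bit.
double: tangent at (18, 1): λ = (3·18² + 17)/(2·1) ≡ 0/2. 2⁻¹ ≡ 12 (mod 23), so λ ≡ 0·12 ≡ 0.
  x = λ² - 18 - 18 = 0 - 36 ≡ 10; y = λ·(18 - 10) - 1 ≡ 22. → (10, 22)
double: tangent at (10, 22): λ = (3·10² + 17)/(2·22) ≡ 18/21. 21⁻¹ ≡ 11 (mod 23) since 21·11 = 231 ≡ 1, so λ ≡ 18·11 ≡ 14.
  x = λ² - 10 - 10 = 196 - 20 ≡ 15; y = λ·(10 - 15) - 22 ≡ 0. → (15, 0)

(15, 0)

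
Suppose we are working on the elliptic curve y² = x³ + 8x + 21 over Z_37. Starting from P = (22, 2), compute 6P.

(1, 20)

Repeated addition: build up to 6P.
2P: tangent at (22, 2): λ = (3·22² + 8)/(2·2) ≡ 17/4. 4⁻¹ ≡ 28 (mod 37), so λ ≡ 17·28 ≡ 32.
  x = λ² - 22 - 22 = 1024 - 44 ≡ 18; y = λ·(22 - 18) - 2 ≡ 15. → (18, 15)
3P: (18, 15) + (22, 2). λ = (2 - 15)/(22 - 18) ≡ 24/4 mod 37. 4⁻¹ ≡ 28 (mod 37) since 4·28 = 112 ≡ 1, so λ ≡ 6.
  x = λ² - 18 - 22 = 36 - 40 ≡ 33; y = λ·(18 - 33) - 15 ≡ 6. → (33, 6)
4P: (33, 6) + (22, 2). λ = (2 - 6)/(22 - 33) ≡ 33/26 mod 37. 26⁻¹ ≡ 10 (mod 37) since 26·10 = 260 ≡ 1, so λ ≡ 34.
  x = λ² - 33 - 22 = 1156 - 55 ≡ 28; y = λ·(33 - 28) - 6 ≡ 16. → (28, 16)
5P: (28, 16) + (22, 2). λ = (2 - 16)/(22 - 28) ≡ 23/31 mod 37. 31⁻¹ ≡ 6 (mod 37), so λ ≡ 27.
  x = λ² - 28 - 22 = 729 - 50 ≡ 13; y = λ·(28 - 13) - 16 ≡ 19. → (13, 19)
6P: (13, 19) + (22, 2). λ = (2 - 19)/(22 - 13) ≡ 20/9 mod 37. 9⁻¹ ≡ 33 (mod 37), so λ ≡ 31.
  x = λ² - 13 - 22 = 961 - 35 ≡ 1; y = λ·(13 - 1) - 19 ≡ 20. → (1, 20)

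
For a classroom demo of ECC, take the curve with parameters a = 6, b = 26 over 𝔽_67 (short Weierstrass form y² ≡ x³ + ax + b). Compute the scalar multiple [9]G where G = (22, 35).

(27, 46)

Repeated addition: build up to 9G.
2G: tangent at (22, 35): λ = (3·22² + 6)/(2·35) ≡ 51/3. 3⁻¹ ≡ 45 (mod 67), so λ ≡ 51·45 ≡ 17.
  x = λ² - 22 - 22 = 289 - 44 ≡ 44; y = λ·(22 - 44) - 35 ≡ 60. → (44, 60)
3G: (44, 60) + (22, 35). λ = (35 - 60)/(22 - 44) ≡ 42/45 mod 67. 45⁻¹ ≡ 3 (mod 67) since 45·3 = 135 ≡ 1, so λ ≡ 59.
  x = λ² - 44 - 22 = 3481 - 66 ≡ 65; y = λ·(44 - 65) - 60 ≡ 41. → (65, 41)
4G: (65, 41) + (22, 35). λ = (35 - 41)/(22 - 65) ≡ 61/24 mod 67. 24⁻¹ ≡ 14 (mod 67), so λ ≡ 50.
  x = λ² - 65 - 22 = 2500 - 87 ≡ 1; y = λ·(65 - 1) - 41 ≡ 10. → (1, 10)
5G: (1, 10) + (22, 35). λ = (35 - 10)/(22 - 1) ≡ 25/21 mod 67. 21⁻¹ ≡ 16 (mod 67), so λ ≡ 65.
  x = λ² - 1 - 22 = 4225 - 23 ≡ 48; y = λ·(1 - 48) - 10 ≡ 17. → (48, 17)
6G: (48, 17) + (22, 35). λ = (35 - 17)/(22 - 48) ≡ 18/41 mod 67. 41⁻¹ ≡ 18 (mod 67), so λ ≡ 56.
  x = λ² - 48 - 22 = 3136 - 70 ≡ 51; y = λ·(48 - 51) - 17 ≡ 16. → (51, 16)
7G: (51, 16) + (22, 35). λ = (35 - 16)/(22 - 51) ≡ 19/38 mod 67. 38⁻¹ ≡ 30 (mod 67), so λ ≡ 34.
  x = λ² - 51 - 22 = 1156 - 73 ≡ 11; y = λ·(51 - 11) - 16 ≡ 4. → (11, 4)
8G: (11, 4) + (22, 35). λ = (35 - 4)/(22 - 11) ≡ 31/11 mod 67. 11⁻¹ ≡ 61 (mod 67) since 11·61 = 671 ≡ 1, so λ ≡ 15.
  x = λ² - 11 - 22 = 225 - 33 ≡ 58; y = λ·(11 - 58) - 4 ≡ 28. → (58, 28)
9G: (58, 28) + (22, 35). λ = (35 - 28)/(22 - 58) ≡ 7/31 mod 67. 31⁻¹ ≡ 13 (mod 67) since 31·13 = 403 ≡ 1, so λ ≡ 24.
  x = λ² - 58 - 22 = 576 - 80 ≡ 27; y = λ·(58 - 27) - 28 ≡ 46. → (27, 46)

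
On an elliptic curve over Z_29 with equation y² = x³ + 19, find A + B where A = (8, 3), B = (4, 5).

(10, 27)

(8, 3) + (4, 5). λ = (5 - 3)/(4 - 8) ≡ 2/25 mod 29. 25⁻¹ ≡ 7 (mod 29), so λ ≡ 14.
  x = λ² - 8 - 4 = 196 - 12 ≡ 10; y = λ·(8 - 10) - 3 ≡ 27. → (10, 27)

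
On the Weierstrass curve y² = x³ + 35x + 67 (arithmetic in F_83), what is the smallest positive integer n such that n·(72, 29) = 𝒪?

5

2P: tangent at (72, 29): λ = (3·72² + 35)/(2·29) ≡ 66/58. 58⁻¹ ≡ 73 (mod 83) since 58·73 = 4234 ≡ 1, so λ ≡ 66·73 ≡ 4.
  x = λ² - 72 - 72 = 16 - 144 ≡ 38; y = λ·(72 - 38) - 29 ≡ 24. → (38, 24)
3P: (38, 24) + (72, 29). λ = (29 - 24)/(72 - 38) ≡ 5/34 mod 83. 34⁻¹ ≡ 22 (mod 83), so λ ≡ 27.
  x = λ² - 38 - 72 = 729 - 110 ≡ 38; y = λ·(38 - 38) - 24 ≡ 59. → (38, 59)
4P: (38, 59) + (72, 29). λ = (29 - 59)/(72 - 38) ≡ 53/34 mod 83. 34⁻¹ ≡ 22 (mod 83) since 34·22 = 748 ≡ 1, so λ ≡ 4.
  x = λ² - 38 - 72 = 16 - 110 ≡ 72; y = λ·(38 - 72) - 59 ≡ 54. → (72, 54)
5P: (72, 54) + (72, 29): same x and y₁ ≡ -y₂, so the sum is 𝒪.
5P = 𝒪, so the order is 5.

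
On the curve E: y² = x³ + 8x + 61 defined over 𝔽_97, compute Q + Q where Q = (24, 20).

tangent at (24, 20): λ = (3·24² + 8)/(2·20) ≡ 87/40. 40⁻¹ ≡ 17 (mod 97), so λ ≡ 87·17 ≡ 24.
  x = λ² - 24 - 24 = 576 - 48 ≡ 43; y = λ·(24 - 43) - 20 ≡ 9. → (43, 9)

(43, 9)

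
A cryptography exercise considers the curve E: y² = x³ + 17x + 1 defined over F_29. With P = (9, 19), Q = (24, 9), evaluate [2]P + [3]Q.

(18, 7)

First 2P:
Repeated addition: build up to 2P.
2P: tangent at (9, 19): λ = (3·9² + 17)/(2·19) ≡ 28/9. 9⁻¹ ≡ 13 (mod 29) since 9·13 = 117 ≡ 1, so λ ≡ 28·13 ≡ 16.
  x = λ² - 9 - 9 = 256 - 18 ≡ 6; y = λ·(9 - 6) - 19 ≡ 0. → (6, 0)
2P = (6, 0).
Next 3Q:
Repeated addition: build up to 3Q.
2Q: tangent at (24, 9): λ = (3·24² + 17)/(2·9) ≡ 5/18. 18⁻¹ ≡ 21 (mod 29) since 18·21 = 378 ≡ 1, so λ ≡ 5·21 ≡ 18.
  x = λ² - 24 - 24 = 324 - 48 ≡ 15; y = λ·(24 - 15) - 9 ≡ 8. → (15, 8)
3Q: (15, 8) + (24, 9). λ = (9 - 8)/(24 - 15) ≡ 1/9 mod 29. 9⁻¹ ≡ 13 (mod 29), so λ ≡ 13.
  x = λ² - 15 - 24 = 169 - 39 ≡ 14; y = λ·(15 - 14) - 8 ≡ 5. → (14, 5)
3Q = (14, 5).
Finally 2P + 3Q:
(6, 0) + (14, 5). λ = (5 - 0)/(14 - 6) ≡ 5/8 mod 29. 8⁻¹ ≡ 11 (mod 29) since 8·11 = 88 ≡ 1, so λ ≡ 26.
  x = λ² - 6 - 14 = 676 - 20 ≡ 18; y = λ·(6 - 18) - 0 ≡ 7. → (18, 7)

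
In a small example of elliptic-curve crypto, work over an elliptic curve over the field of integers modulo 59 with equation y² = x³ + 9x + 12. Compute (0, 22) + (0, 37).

O

The two points share x = 0 and their y-coordinates satisfy 22 + 37 ≡ 0 (mod 59), so they are inverses. Their sum is ∞.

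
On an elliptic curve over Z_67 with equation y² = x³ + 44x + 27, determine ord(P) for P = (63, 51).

8

2P: tangent at (63, 51): λ = (3·63² + 44)/(2·51) ≡ 25/35. 35⁻¹ ≡ 23 (mod 67) since 35·23 = 805 ≡ 1, so λ ≡ 25·23 ≡ 39.
  x = λ² - 63 - 63 = 1521 - 126 ≡ 55; y = λ·(63 - 55) - 51 ≡ 60. → (55, 60)
3P: (55, 60) + (63, 51). λ = (51 - 60)/(63 - 55) ≡ 58/8 mod 67. 8⁻¹ ≡ 42 (mod 67), so λ ≡ 24.
  x = λ² - 55 - 63 = 576 - 118 ≡ 56; y = λ·(55 - 56) - 60 ≡ 50. → (56, 50)
4P: (56, 50) + (63, 51). λ = (51 - 50)/(63 - 56) ≡ 1/7 mod 67. 7⁻¹ ≡ 48 (mod 67) since 7·48 = 336 ≡ 1, so λ ≡ 48.
  x = λ² - 56 - 63 = 2304 - 119 ≡ 41; y = λ·(56 - 41) - 50 ≡ 0. → (41, 0)
5P: (41, 0) + (63, 51). λ = (51 - 0)/(63 - 41) ≡ 51/22 mod 67. 22⁻¹ ≡ 64 (mod 67), so λ ≡ 48.
  x = λ² - 41 - 63 = 2304 - 104 ≡ 56; y = λ·(41 - 56) - 0 ≡ 17. → (56, 17)
6P: (56, 17) + (63, 51). λ = (51 - 17)/(63 - 56) ≡ 34/7 mod 67. 7⁻¹ ≡ 48 (mod 67), so λ ≡ 24.
  x = λ² - 56 - 63 = 576 - 119 ≡ 55; y = λ·(56 - 55) - 17 ≡ 7. → (55, 7)
7P: (55, 7) + (63, 51). λ = (51 - 7)/(63 - 55) ≡ 44/8 mod 67. 8⁻¹ ≡ 42 (mod 67), so λ ≡ 39.
  x = λ² - 55 - 63 = 1521 - 118 ≡ 63; y = λ·(55 - 63) - 7 ≡ 16. → (63, 16)
8P: (63, 16) + (63, 51): same x and y₁ ≡ -y₂, so the sum is the point at infinity.
8P = the point at infinity, so the order is 8.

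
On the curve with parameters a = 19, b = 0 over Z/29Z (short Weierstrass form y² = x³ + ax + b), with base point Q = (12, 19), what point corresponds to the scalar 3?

(10, 28)

Repeated addition: build up to 3Q.
2Q: tangent at (12, 19): λ = (3·12² + 19)/(2·19) ≡ 16/9. 9⁻¹ ≡ 13 (mod 29), so λ ≡ 16·13 ≡ 5.
  x = λ² - 12 - 12 = 25 - 24 ≡ 1; y = λ·(12 - 1) - 19 ≡ 7. → (1, 7)
3Q: (1, 7) + (12, 19). λ = (19 - 7)/(12 - 1) ≡ 12/11 mod 29. 11⁻¹ ≡ 8 (mod 29) since 11·8 = 88 ≡ 1, so λ ≡ 9.
  x = λ² - 1 - 12 = 81 - 13 ≡ 10; y = λ·(1 - 10) - 7 ≡ 28. → (10, 28)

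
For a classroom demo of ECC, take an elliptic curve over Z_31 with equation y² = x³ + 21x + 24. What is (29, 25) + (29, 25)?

tangent at (29, 25): λ = (3·29² + 21)/(2·25) ≡ 2/19. 19⁻¹ ≡ 18 (mod 31), so λ ≡ 2·18 ≡ 5.
  x = λ² - 29 - 29 = 25 - 58 ≡ 29; y = λ·(29 - 29) - 25 ≡ 6. → (29, 6)

(29, 6)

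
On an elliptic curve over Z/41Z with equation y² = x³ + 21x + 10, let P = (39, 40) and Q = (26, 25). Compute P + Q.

(39, 40) + (26, 25). λ = (25 - 40)/(26 - 39) ≡ 26/28 mod 41. 28⁻¹ ≡ 22 (mod 41), so λ ≡ 39.
  x = λ² - 39 - 26 = 1521 - 65 ≡ 21; y = λ·(39 - 21) - 40 ≡ 6. → (21, 6)

(21, 6)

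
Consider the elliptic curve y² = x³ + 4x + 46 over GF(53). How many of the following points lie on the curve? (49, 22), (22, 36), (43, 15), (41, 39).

(49, 22): 22² ≡ 7, rhs ≡ 19 → off.
(22, 36): 36² ≡ 24, rhs ≡ 23 → off.
(43, 15): 15² ≡ 13, rhs ≡ 13 → on.
(41, 39): 39² ≡ 37, rhs ≡ 19 → off.

1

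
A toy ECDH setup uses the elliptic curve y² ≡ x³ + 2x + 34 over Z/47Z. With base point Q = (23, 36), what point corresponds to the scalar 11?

(31, 18)

Double-and-add on 11 = (1011)₂. Start with Q = (23, 36) for the leading 1-bit.
double: tangent at (23, 36): λ = (3·23² + 2)/(2·36) ≡ 38/25. 25⁻¹ ≡ 32 (mod 47), so λ ≡ 38·32 ≡ 41.
  x = λ² - 23 - 23 = 1681 - 46 ≡ 37; y = λ·(23 - 37) - 36 ≡ 1. → (37, 1)
double: tangent at (37, 1): λ = (3·37² + 2)/(2·1) ≡ 20/2. 2⁻¹ ≡ 24 (mod 47) since 2·24 = 48 ≡ 1, so λ ≡ 20·24 ≡ 10.
  x = λ² - 37 - 37 = 100 - 74 ≡ 26; y = λ·(37 - 26) - 1 ≡ 15. → (26, 15)
add Q: (26, 15) + (23, 36). λ = (36 - 15)/(23 - 26) ≡ 21/44 mod 47. 44⁻¹ ≡ 31 (mod 47) since 44·31 = 1364 ≡ 1, so λ ≡ 40.
  x = λ² - 26 - 23 = 1600 - 49 ≡ 0; y = λ·(26 - 0) - 15 ≡ 38. → (0, 38)
double: tangent at (0, 38): λ = (3·0² + 2)/(2·38) ≡ 2/29. 29⁻¹ ≡ 13 (mod 47) since 29·13 = 377 ≡ 1, so λ ≡ 2·13 ≡ 26.
  x = λ² - 0 - 0 = 676 - 0 ≡ 18; y = λ·(0 - 18) - 38 ≡ 11. → (18, 11)
add Q: (18, 11) + (23, 36). λ = (36 - 11)/(23 - 18) ≡ 25/5 mod 47. 5⁻¹ ≡ 19 (mod 47), so λ ≡ 5.
  x = λ² - 18 - 23 = 25 - 41 ≡ 31; y = λ·(18 - 31) - 11 ≡ 18. → (31, 18)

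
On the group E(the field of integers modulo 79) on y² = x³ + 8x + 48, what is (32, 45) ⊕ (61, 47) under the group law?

(31, 15)

(32, 45) + (61, 47). λ = (47 - 45)/(61 - 32) ≡ 2/29 mod 79. 29⁻¹ ≡ 30 (mod 79), so λ ≡ 60.
  x = λ² - 32 - 61 = 3600 - 93 ≡ 31; y = λ·(32 - 31) - 45 ≡ 15. → (31, 15)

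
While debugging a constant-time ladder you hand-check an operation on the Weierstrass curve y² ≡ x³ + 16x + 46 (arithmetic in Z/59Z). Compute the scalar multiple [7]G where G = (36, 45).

Double-and-add on 7 = (111)₂. Start with G = (36, 45) for the leading 1-bit.
double: tangent at (36, 45): λ = (3·36² + 16)/(2·45) ≡ 10/31. 31⁻¹ ≡ 40 (mod 59), so λ ≡ 10·40 ≡ 46.
  x = λ² - 36 - 36 = 2116 - 72 ≡ 38; y = λ·(36 - 38) - 45 ≡ 40. → (38, 40)
add G: (38, 40) + (36, 45). λ = (45 - 40)/(36 - 38) ≡ 5/57 mod 59. 57⁻¹ ≡ 29 (mod 59), so λ ≡ 27.
  x = λ² - 38 - 36 = 729 - 74 ≡ 6; y = λ·(38 - 6) - 40 ≡ 57. → (6, 57)
double: tangent at (6, 57): λ = (3·6² + 16)/(2·57) ≡ 6/55. 55⁻¹ ≡ 44 (mod 59) since 55·44 = 2420 ≡ 1, so λ ≡ 6·44 ≡ 28.
  x = λ² - 6 - 6 = 784 - 12 ≡ 5; y = λ·(6 - 5) - 57 ≡ 30. → (5, 30)
add G: (5, 30) + (36, 45). λ = (45 - 30)/(36 - 5) ≡ 15/31 mod 59. 31⁻¹ ≡ 40 (mod 59), so λ ≡ 10.
  x = λ² - 5 - 36 = 100 - 41 ≡ 0; y = λ·(5 - 0) - 30 ≡ 20. → (0, 20)

(0, 20)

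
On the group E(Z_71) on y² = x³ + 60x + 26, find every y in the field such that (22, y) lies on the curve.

none

x³ + 60x + 26 = 11994 ≡ 66 (mod 71).
66 is a non-residue mod 71; no y exists.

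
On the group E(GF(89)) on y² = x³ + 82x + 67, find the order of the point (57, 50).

2P: tangent at (57, 50): λ = (3·57² + 82)/(2·50) ≡ 39/11. 11⁻¹ ≡ 81 (mod 89), so λ ≡ 39·81 ≡ 44.
  x = λ² - 57 - 57 = 1936 - 114 ≡ 42; y = λ·(57 - 42) - 50 ≡ 76. → (42, 76)
3P: (42, 76) + (57, 50). λ = (50 - 76)/(57 - 42) ≡ 63/15 mod 89. 15⁻¹ ≡ 6 (mod 89), so λ ≡ 22.
  x = λ² - 42 - 57 = 484 - 99 ≡ 29; y = λ·(42 - 29) - 76 ≡ 32. → (29, 32)
4P: (29, 32) + (57, 50). λ = (50 - 32)/(57 - 29) ≡ 18/28 mod 89. 28⁻¹ ≡ 35 (mod 89), so λ ≡ 7.
  x = λ² - 29 - 57 = 49 - 86 ≡ 52; y = λ·(29 - 52) - 32 ≡ 74. → (52, 74)
5P: (52, 74) + (57, 50). λ = (50 - 74)/(57 - 52) ≡ 65/5 mod 89. 5⁻¹ ≡ 18 (mod 89), so λ ≡ 13.
  x = λ² - 52 - 57 = 169 - 109 ≡ 60; y = λ·(52 - 60) - 74 ≡ 0. → (60, 0)
6P: (60, 0) + (57, 50). λ = (50 - 0)/(57 - 60) ≡ 50/86 mod 89. 86⁻¹ ≡ 59 (mod 89), so λ ≡ 13.
  x = λ² - 60 - 57 = 169 - 117 ≡ 52; y = λ·(60 - 52) - 0 ≡ 15. → (52, 15)
7P: (52, 15) + (57, 50). λ = (50 - 15)/(57 - 52) ≡ 35/5 mod 89. 5⁻¹ ≡ 18 (mod 89), so λ ≡ 7.
  x = λ² - 52 - 57 = 49 - 109 ≡ 29; y = λ·(52 - 29) - 15 ≡ 57. → (29, 57)
8P: (29, 57) + (57, 50). λ = (50 - 57)/(57 - 29) ≡ 82/28 mod 89. 28⁻¹ ≡ 35 (mod 89), so λ ≡ 22.
  x = λ² - 29 - 57 = 484 - 86 ≡ 42; y = λ·(29 - 42) - 57 ≡ 13. → (42, 13)
9P: (42, 13) + (57, 50). λ = (50 - 13)/(57 - 42) ≡ 37/15 mod 89. 15⁻¹ ≡ 6 (mod 89), so λ ≡ 44.
  x = λ² - 42 - 57 = 1936 - 99 ≡ 57; y = λ·(42 - 57) - 13 ≡ 39. → (57, 39)
10P: (57, 39) + (57, 50): same x and y₁ ≡ -y₂, so the sum is O.
10P = O, so the order is 10.

10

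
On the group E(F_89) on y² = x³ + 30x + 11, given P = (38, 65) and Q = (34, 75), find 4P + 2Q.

First 4P:
Double-and-add on 4 = (100)₂. Start with P = (38, 65) for the leading 1-bit.
double: tangent at (38, 65): λ = (3·38² + 30)/(2·65) ≡ 1/41. 41⁻¹ ≡ 76 (mod 89), so λ ≡ 1·76 ≡ 76.
  x = λ² - 38 - 38 = 5776 - 76 ≡ 4; y = λ·(38 - 4) - 65 ≡ 27. → (4, 27)
double: tangent at (4, 27): λ = (3·4² + 30)/(2·27) ≡ 78/54. 54⁻¹ ≡ 61 (mod 89), so λ ≡ 78·61 ≡ 41.
  x = λ² - 4 - 4 = 1681 - 8 ≡ 71; y = λ·(4 - 71) - 27 ≡ 74. → (71, 74)
4P = (71, 74).
Next 2Q:
Repeated addition: build up to 2Q.
2Q: tangent at (34, 75): λ = (3·34² + 30)/(2·75) ≡ 27/61. 61⁻¹ ≡ 54 (mod 89), so λ ≡ 27·54 ≡ 34.
  x = λ² - 34 - 34 = 1156 - 68 ≡ 20; y = λ·(34 - 20) - 75 ≡ 45. → (20, 45)
2Q = (20, 45).
Finally 4P + 2Q:
(71, 74) + (20, 45). λ = (45 - 74)/(20 - 71) ≡ 60/38 mod 89. 38⁻¹ ≡ 82 (mod 89) since 38·82 = 3116 ≡ 1, so λ ≡ 25.
  x = λ² - 71 - 20 = 625 - 91 ≡ 0; y = λ·(71 - 0) - 74 ≡ 10. → (0, 10)

(0, 10)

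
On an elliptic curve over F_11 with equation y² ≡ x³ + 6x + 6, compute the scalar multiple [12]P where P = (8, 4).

(6, 4)

Repeated addition: build up to 12P.
2P: tangent at (8, 4): λ = (3·8² + 6)/(2·4) ≡ 0/8. 8⁻¹ ≡ 7 (mod 11) since 8·7 = 56 ≡ 1, so λ ≡ 0·7 ≡ 0.
  x = λ² - 8 - 8 = 0 - 16 ≡ 6; y = λ·(8 - 6) - 4 ≡ 7. → (6, 7)
3P: (6, 7) + (8, 4). λ = (4 - 7)/(8 - 6) ≡ 8/2 mod 11. 2⁻¹ ≡ 6 (mod 11), so λ ≡ 4.
  x = λ² - 6 - 8 = 16 - 14 ≡ 2; y = λ·(6 - 2) - 7 ≡ 9. → (2, 9)
4P: (2, 9) + (8, 4). λ = (4 - 9)/(8 - 2) ≡ 6/6 mod 11. 6⁻¹ ≡ 2 (mod 11), so λ ≡ 1.
  x = λ² - 2 - 8 = 1 - 10 ≡ 2; y = λ·(2 - 2) - 9 ≡ 2. → (2, 2)
5P: (2, 2) + (8, 4). λ = (4 - 2)/(8 - 2) ≡ 2/6 mod 11. 6⁻¹ ≡ 2 (mod 11), so λ ≡ 4.
  x = λ² - 2 - 8 = 16 - 10 ≡ 6; y = λ·(2 - 6) - 2 ≡ 4. → (6, 4)
6P: (6, 4) + (8, 4). λ = (4 - 4)/(8 - 6) ≡ 0/2 mod 11. 2⁻¹ ≡ 6 (mod 11) since 2·6 = 12 ≡ 1, so λ ≡ 0.
  x = λ² - 6 - 8 = 0 - 14 ≡ 8; y = λ·(6 - 8) - 4 ≡ 7. → (8, 7)
7P: (8, 7) + (8, 4): same x and y₁ ≡ -y₂, so the sum is ∞.
8P: ∞ + (8, 4) = (8, 4) (identity).
9P: tangent at (8, 4): λ = (3·8² + 6)/(2·4) ≡ 0/8. 8⁻¹ ≡ 7 (mod 11), so λ ≡ 0·7 ≡ 0.
  x = λ² - 8 - 8 = 0 - 16 ≡ 6; y = λ·(8 - 6) - 4 ≡ 7. → (6, 7)
10P: (6, 7) + (8, 4). λ = (4 - 7)/(8 - 6) ≡ 8/2 mod 11. 2⁻¹ ≡ 6 (mod 11), so λ ≡ 4.
  x = λ² - 6 - 8 = 16 - 14 ≡ 2; y = λ·(6 - 2) - 7 ≡ 9. → (2, 9)
11P: (2, 9) + (8, 4). λ = (4 - 9)/(8 - 2) ≡ 6/6 mod 11. 6⁻¹ ≡ 2 (mod 11), so λ ≡ 1.
  x = λ² - 2 - 8 = 1 - 10 ≡ 2; y = λ·(2 - 2) - 9 ≡ 2. → (2, 2)
12P: (2, 2) + (8, 4). λ = (4 - 2)/(8 - 2) ≡ 2/6 mod 11. 6⁻¹ ≡ 2 (mod 11), so λ ≡ 4.
  x = λ² - 2 - 8 = 16 - 10 ≡ 6; y = λ·(2 - 6) - 2 ≡ 4. → (6, 4)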